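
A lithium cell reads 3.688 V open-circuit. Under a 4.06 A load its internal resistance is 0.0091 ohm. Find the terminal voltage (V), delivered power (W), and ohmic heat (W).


Step 1: V_terminal = OCV - I*R = 3.688 - 4.06 * 0.0091 = 3.6511 V
Step 2: P_out = V_terminal * I = 3.6511 * 4.06 = 14.82 W
Step 3: Q = I^2 * R = 4.06^2 * 0.0091 = 0.1500 W

V=3.6511 V, P=14.82 W, Q=0.1500 W


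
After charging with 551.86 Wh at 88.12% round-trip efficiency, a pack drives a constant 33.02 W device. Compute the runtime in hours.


Step 1: E_discharge = eta/100 * E_charge = 88.12/100 * 551.86 = 486.3 Wh
Step 2: t = E_discharge / P = 486.3 / 33.02 = 14.73 hr

14.73 hr


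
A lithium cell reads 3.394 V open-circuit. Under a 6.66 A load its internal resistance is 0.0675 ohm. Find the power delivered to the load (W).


Step 1: V_terminal = OCV - I*R = 3.394 - 6.66 * 0.0675 = 2.9445 V
Step 2: P_out = V_terminal * I = 2.9445 * 6.66 = 19.61 W

19.61 W


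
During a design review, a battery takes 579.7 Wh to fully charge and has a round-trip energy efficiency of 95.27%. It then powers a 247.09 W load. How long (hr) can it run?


Step 1: E_discharge = eta/100 * E_charge = 95.27/100 * 579.7 = 552.28 Wh
Step 2: t = E_discharge / P = 552.28 / 247.09 = 2.235 hr

2.235 hr


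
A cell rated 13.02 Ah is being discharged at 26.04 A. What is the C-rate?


C_rate = I / capacity = 26.04 / 13.02 = 2C

2C


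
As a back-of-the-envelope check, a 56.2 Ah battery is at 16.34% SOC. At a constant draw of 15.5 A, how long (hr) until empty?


Step 1: remaining = SOC/100 * C_total = 16.34/100 * 56.2 = 9.1831 Ah
Step 2: t = remaining / I = 9.1831 / 15.5 = 0.5925 hr

0.5925 hr


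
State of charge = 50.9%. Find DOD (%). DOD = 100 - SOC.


Complement of SOC: DOD = 100% - 50.9% = 49.1%

49.1%


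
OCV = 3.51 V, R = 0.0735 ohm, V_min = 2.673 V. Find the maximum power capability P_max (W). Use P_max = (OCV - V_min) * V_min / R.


dV = OCV - V_min = 0.837 V (so I_max = dV / R)
P_max = dV * V_min / R = 0.837 * 2.673 / 0.0735 = 30.44 W

30.44 W


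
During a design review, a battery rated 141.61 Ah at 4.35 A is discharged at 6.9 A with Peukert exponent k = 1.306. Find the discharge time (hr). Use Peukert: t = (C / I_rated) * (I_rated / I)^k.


Step 1: t_rated = C / I_rated = 141.61 / 4.35 = 32.554 hr
Step 2: ratio = 4.35 / 6.9 = 0.63043
Step 3: ratio^k = 0.63043^1.306 = 0.54743
Step 4: t = t_rated * ratio^k = 32.554 * 0.54743 = 17.82 hr

17.82 hr


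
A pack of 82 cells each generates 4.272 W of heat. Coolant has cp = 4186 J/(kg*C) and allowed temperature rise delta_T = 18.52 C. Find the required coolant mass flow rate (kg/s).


Step 1: Total heat Q = 82 * 4.272 W = 350.3 W
Step 2: denom = cp * dT = 4186 * 18.52 = 77525
Step 3: m_dot = 350.3 / 77525 = 0.004519 kg/s

0.004519 kg/s


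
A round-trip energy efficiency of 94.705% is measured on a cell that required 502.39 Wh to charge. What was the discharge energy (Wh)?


E_dis = eta/100 * E_chg = 94.705/100 * 502.39 = 475.8 Wh

475.8 Wh


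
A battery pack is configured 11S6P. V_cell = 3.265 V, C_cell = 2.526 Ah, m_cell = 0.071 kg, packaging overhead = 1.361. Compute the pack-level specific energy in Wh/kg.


Step 1: V_pack = 11 * 3.265 = 35.915 V
Step 2: C_pack = 6 * 2.526 = 15.156 Ah
Step 3: E_pack = V_pack * C_pack = 35.915 * 15.156 = 544.33 Wh
Step 4: m_pack = 11 * 6 * 0.071 * 1.361 = 6.3776 kg
Step 5: ED = E_pack / m_pack = 544.33 / 6.3776 = 85.35 Wh/kg

85.35 Wh/kg


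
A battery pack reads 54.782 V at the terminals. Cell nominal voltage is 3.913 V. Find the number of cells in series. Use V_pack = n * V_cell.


Rearranging: n = V_pack / V_cell = 54.782 / 3.913 = 14 cells

14


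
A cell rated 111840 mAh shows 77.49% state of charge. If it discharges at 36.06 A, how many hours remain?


Convert: C_total = 111840 mAh = 111.84 Ah
Step 1: remaining = SOC/100 * C_total = 77.49/100 * 111.84 = 86.665 Ah
Step 2: t = remaining / I = 86.665 / 36.06 = 2.403 hr

2.403 hr


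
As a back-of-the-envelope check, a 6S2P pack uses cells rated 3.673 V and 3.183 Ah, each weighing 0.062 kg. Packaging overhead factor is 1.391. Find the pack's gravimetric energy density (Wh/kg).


Step 1: V_pack = 6 * 3.673 = 22.038 V
Step 2: C_pack = 2 * 3.183 = 6.366 Ah
Step 3: E_pack = V_pack * C_pack = 22.038 * 6.366 = 140.29 Wh
Step 4: m_pack = 6 * 2 * 0.062 * 1.391 = 1.0349 kg
Step 5: ED = E_pack / m_pack = 140.29 / 1.0349 = 135.6 Wh/kg

135.6 Wh/kg


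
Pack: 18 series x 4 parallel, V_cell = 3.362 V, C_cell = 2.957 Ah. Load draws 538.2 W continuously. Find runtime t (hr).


Step 1: E_pack = Ns * V_cell * Np * C_cell = 18 * 3.362 * 4 * 2.957 = 715.78 Wh
Step 2: t = E_pack / P = 715.78 / 538.2 = 1.330 hr

1.330 hr


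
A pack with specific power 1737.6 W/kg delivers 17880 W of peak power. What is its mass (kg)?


m = P / SP = 17880 / 1737.6 = 10.29 kg

10.29 kg


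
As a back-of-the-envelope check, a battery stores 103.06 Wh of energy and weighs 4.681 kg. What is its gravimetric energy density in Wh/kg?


Specific energy = 103.06 Wh / 4.681 kg = 22.02 Wh/kg

22.02 Wh/kg


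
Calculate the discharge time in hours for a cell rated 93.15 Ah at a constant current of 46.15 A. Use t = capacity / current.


t = capacity / current = 93.15 / 46.15 = 2.018 hr

2.018 hr


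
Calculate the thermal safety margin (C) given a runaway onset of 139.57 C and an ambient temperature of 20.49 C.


margin = T_onset - T_ambient = 139.57 - 20.49 = 119.08 C

119.08 C


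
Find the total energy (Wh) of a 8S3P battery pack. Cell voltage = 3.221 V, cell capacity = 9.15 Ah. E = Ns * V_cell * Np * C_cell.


V_pack = 8 * 3.221 = 25.768 V
C_pack = 3 * 9.15 = 27.45 Ah
E = V_pack * C_pack = 25.768 * 27.45 = 707.3 Wh

707.3 Wh


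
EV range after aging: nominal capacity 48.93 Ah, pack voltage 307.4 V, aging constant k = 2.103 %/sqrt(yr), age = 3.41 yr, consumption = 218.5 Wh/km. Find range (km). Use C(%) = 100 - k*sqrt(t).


Step 1: capacity retention = 100 - 2.103 * sqrt(3.41) = 100 - 2.103 * 1.8466 = 96.117%
Step 2: C_now = 48.93 * 96.117/100 = 47.03 Ah
Step 3: E_pack = V * C_now = 307.4 * 47.03 = 14457 Wh
Step 4: range = E_pack / consumption = 14457 / 218.5 = 66.16 km

66.16 km


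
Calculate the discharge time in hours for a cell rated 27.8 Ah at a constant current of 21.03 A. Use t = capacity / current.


Runtime = 27.8 Ah / 21.03 A = 1.322 hr

1.322 hr


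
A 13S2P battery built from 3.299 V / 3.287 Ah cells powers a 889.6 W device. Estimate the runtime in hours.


Step 1: E_pack = Ns * V_cell * Np * C_cell = 13 * 3.299 * 2 * 3.287 = 281.94 Wh
Step 2: t = E_pack / P = 281.94 / 889.6 = 0.3169 hr

0.3169 hr


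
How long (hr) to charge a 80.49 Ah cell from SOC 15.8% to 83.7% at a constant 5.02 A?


delta_Ah = 80.49 * (83.7 - 15.8) / 100 = 54.653 Ah
t = delta_Ah / I = 54.653 / 5.02 = 10.89 hr

10.89 hr


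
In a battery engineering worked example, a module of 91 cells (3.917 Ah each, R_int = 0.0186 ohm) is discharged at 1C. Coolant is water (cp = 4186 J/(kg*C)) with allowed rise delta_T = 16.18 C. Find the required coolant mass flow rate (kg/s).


Step 1: I = 1 * 3.917 = 3.917 A
Step 2: Q_cell = I^2 * R = 3.917^2 * 0.0186 = 0.28538 W
Step 3: Q_total = 91 * 0.28538 = 25.97 W
Step 4: m_dot = Q_total / (cp * dT) = 25.97 / (4186 * 16.18) = 3.834e-04 kg/s

3.834e-04 kg/s


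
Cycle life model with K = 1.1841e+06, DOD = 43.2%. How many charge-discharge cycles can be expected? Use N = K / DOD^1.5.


DOD^1.5 = 283.94
N = K / DOD^1.5 = 1.1841e+06 / 283.94 = 4170

4170 cycles


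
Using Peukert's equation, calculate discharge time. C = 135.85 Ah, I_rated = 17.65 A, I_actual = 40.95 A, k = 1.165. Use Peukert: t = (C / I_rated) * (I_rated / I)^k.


Step 1: t_rated = C / I_rated = 135.85 / 17.65 = 7.6969 hr
Step 2: ratio = 17.65 / 40.95 = 0.43101
Step 3: ratio^k = 0.43101^1.165 = 0.37513
Step 4: t = t_rated * ratio^k = 7.6969 * 0.37513 = 2.887 hr

2.887 hr


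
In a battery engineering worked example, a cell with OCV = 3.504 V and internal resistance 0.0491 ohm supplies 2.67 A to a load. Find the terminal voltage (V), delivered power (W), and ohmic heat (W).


Step 1: V_terminal = OCV - I*R = 3.504 - 2.67 * 0.0491 = 3.3729 V
Step 2: P_out = V_terminal * I = 3.3729 * 2.67 = 9.006 W
Step 3: Q = I^2 * R = 2.67^2 * 0.0491 = 0.3500 W

V=3.3729 V, P=9.006 W, Q=0.3500 W


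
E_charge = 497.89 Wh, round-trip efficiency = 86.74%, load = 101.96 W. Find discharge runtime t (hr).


Step 1: E_discharge = eta/100 * E_charge = 86.74/100 * 497.89 = 431.87 Wh
Step 2: t = E_discharge / P = 431.87 / 101.96 = 4.236 hr

4.236 hr


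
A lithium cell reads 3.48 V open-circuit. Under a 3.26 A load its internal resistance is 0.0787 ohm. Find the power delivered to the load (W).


Step 1: V_terminal = OCV - I*R = 3.48 - 3.26 * 0.0787 = 3.2234 V
Step 2: P_out = V_terminal * I = 3.2234 * 3.26 = 10.51 W

10.51 W


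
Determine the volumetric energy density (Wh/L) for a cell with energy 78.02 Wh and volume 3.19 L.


ED = E / V = 78.02 / 3.19 = 24.46 Wh/L

24.46 Wh/L


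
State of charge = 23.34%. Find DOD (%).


Complement of SOC: DOD = 100% - 23.34% = 76.66%

76.66%


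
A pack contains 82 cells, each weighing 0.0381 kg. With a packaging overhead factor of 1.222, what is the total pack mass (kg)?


Cell mass sum = 82 * 0.0381 = 3.1242 kg
With overhead 1.222: m_pack = 3.1242 * 1.222 = 3.818 kg

3.818 kg


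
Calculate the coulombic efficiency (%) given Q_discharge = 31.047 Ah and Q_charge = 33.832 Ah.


eta_c = Q_dis / Q_chg * 100 = 31.047 / 33.832 * 100 = 91.77%

91.77%


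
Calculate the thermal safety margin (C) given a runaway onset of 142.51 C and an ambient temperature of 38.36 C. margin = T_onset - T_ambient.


margin = T_onset - T_ambient = 142.51 - 38.36 = 104.15 C

104.15 C


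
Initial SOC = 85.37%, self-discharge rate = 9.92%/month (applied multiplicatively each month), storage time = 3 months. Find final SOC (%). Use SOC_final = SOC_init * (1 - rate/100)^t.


Monthly retention factor = 1 - 9.92/100 = 0.9008
Over 3 months: factor^3 = 0.73095
SOC_final = 85.37 * 0.73095 = 62.40%

62.40%


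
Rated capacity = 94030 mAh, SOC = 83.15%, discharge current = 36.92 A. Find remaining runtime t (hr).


Convert: C_total = 94030 mAh = 94.03 Ah
Step 1: remaining = SOC/100 * C_total = 83.15/100 * 94.03 = 78.186 Ah
Step 2: t = remaining / I = 78.186 / 36.92 = 2.118 hr

2.118 hr


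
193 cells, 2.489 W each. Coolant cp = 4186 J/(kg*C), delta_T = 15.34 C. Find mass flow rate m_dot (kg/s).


Step 1: Total heat Q = 193 * 2.489 W = 480.38 W
Step 2: denom = cp * dT = 4186 * 15.34 = 64213
Step 3: m_dot = 480.38 / 64213 = 0.007481 kg/s

0.007481 kg/s


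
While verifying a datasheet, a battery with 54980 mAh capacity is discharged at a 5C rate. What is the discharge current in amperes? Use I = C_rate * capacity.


Convert: capacity = 54980 mAh = 54.98 Ah
I = C_rate * capacity = 5 * 54.98 = 274.9 A

274.9 A


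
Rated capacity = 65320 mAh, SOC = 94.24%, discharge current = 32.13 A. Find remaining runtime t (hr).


Convert: C_total = 65320 mAh = 65.32 Ah
Step 1: remaining = SOC/100 * C_total = 94.24/100 * 65.32 = 61.558 Ah
Step 2: t = remaining / I = 61.558 / 32.13 = 1.916 hr

1.916 hr


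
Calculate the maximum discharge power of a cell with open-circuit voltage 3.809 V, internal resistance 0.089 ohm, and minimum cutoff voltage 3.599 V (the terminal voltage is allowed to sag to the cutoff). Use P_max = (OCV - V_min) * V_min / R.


dV = OCV - V_min = 0.21 V (so I_max = dV / R)
P_max = dV * V_min / R = 0.21 * 3.599 / 0.089 = 8.492 W

8.492 W


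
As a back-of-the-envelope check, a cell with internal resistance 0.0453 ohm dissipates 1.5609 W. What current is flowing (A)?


I = sqrt(Q / R) = sqrt(1.5609 / 0.0453) = sqrt(34.457) = 5.870 A

5.870 A


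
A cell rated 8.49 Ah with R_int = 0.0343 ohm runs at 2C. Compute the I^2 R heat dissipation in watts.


Step 1: I = C_rate * capacity = 2 * 8.49 = 16.98 A
Step 2: Q = I^2 * R = 16.98^2 * 0.0343 = 288.32 * 0.0343 = 9.889 W

9.889 W


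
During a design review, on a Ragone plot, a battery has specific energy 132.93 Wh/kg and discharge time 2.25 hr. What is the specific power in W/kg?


P_specific = E / t = 132.93 / 2.25 = 59.08 W/kg

59.08 W/kg


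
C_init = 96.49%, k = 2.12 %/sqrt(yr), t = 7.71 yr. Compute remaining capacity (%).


Step 1: sqrt(7.71 yr) = 2.7767
Step 2: drop = 2.12 * 2.7767 = 5.8866
Step 3: C_final = 96.49 - 5.8866 = 90.60%

90.60%


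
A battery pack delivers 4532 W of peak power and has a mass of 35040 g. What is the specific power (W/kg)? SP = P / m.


Convert: m = 35040 g = 35.04 kg
Specific power = 4532 W / 35.04 kg = 129.3 W/kg

129.3 W/kg


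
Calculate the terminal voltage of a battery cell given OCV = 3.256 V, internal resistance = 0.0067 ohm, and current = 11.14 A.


IR drop = 11.14 * 0.0067 = 0.074638 V
V = 3.256 - 0.074638 = 3.181 V

3.181 V


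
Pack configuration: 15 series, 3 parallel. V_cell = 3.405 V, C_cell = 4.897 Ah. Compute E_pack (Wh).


V_pack = 15 * 3.405 = 51.075 V
C_pack = 3 * 4.897 = 14.691 Ah
E = V_pack * C_pack = 51.075 * 14.691 = 750.3 Wh

750.3 Wh


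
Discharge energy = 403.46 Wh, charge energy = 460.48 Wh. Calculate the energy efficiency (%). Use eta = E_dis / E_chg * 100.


eta_e = E_dis / E_chg * 100 = 403.46 / 460.48 * 100 = 87.62%

87.62%


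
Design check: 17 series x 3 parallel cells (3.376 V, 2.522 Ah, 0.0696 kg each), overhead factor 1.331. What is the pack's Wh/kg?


Step 1: V_pack = 17 * 3.376 = 57.392 V
Step 2: C_pack = 3 * 2.522 = 7.566 Ah
Step 3: E_pack = V_pack * C_pack = 57.392 * 7.566 = 434.23 Wh
Step 4: m_pack = 17 * 3 * 0.0696 * 1.331 = 4.7245 kg
Step 5: ED = E_pack / m_pack = 434.23 / 4.7245 = 91.91 Wh/kg

91.91 Wh/kg


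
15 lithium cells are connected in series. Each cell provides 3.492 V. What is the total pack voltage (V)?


V_pack = n * V_cell = 15 * 3.492 = 52.38 V

52.38 V


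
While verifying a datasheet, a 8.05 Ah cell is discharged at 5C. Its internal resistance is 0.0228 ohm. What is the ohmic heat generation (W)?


Step 1: I = C_rate * capacity = 5 * 8.05 = 40.25 A
Step 2: Q = I^2 * R = 40.25^2 * 0.0228 = 1620.1 * 0.0228 = 36.94 W

36.94 W


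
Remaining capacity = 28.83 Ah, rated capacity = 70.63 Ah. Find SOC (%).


SOC = (remaining / total) * 100 = (28.83 / 70.63) * 100 = 40.82%

40.82%


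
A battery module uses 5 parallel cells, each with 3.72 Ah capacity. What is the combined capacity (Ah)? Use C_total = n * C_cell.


Parallel capacities add: 5 * 3.72 Ah = 18.6 Ah

18.6 Ah


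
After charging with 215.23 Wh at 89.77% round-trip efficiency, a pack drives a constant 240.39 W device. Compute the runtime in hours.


Step 1: E_discharge = eta/100 * E_charge = 89.77/100 * 215.23 = 193.21 Wh
Step 2: t = E_discharge / P = 193.21 / 240.39 = 0.8037 hr

0.8037 hr


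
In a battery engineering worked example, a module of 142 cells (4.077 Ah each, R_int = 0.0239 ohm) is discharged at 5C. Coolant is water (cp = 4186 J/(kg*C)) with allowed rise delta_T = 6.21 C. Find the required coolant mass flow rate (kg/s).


Step 1: I = 5 * 4.077 = 20.385 A
Step 2: Q_cell = I^2 * R = 20.385^2 * 0.0239 = 9.9316 W
Step 3: Q_total = 142 * 9.9316 = 1410.3 W
Step 4: m_dot = Q_total / (cp * dT) = 1410.3 / (4186 * 6.21) = 0.05425 kg/s

0.05425 kg/s


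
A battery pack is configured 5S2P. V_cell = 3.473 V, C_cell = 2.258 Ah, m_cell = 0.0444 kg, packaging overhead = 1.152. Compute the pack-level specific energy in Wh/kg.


Step 1: V_pack = 5 * 3.473 = 17.365 V
Step 2: C_pack = 2 * 2.258 = 4.516 Ah
Step 3: E_pack = V_pack * C_pack = 17.365 * 4.516 = 78.42 Wh
Step 4: m_pack = 5 * 2 * 0.0444 * 1.152 = 0.51149 kg
Step 5: ED = E_pack / m_pack = 78.42 / 0.51149 = 153.3 Wh/kg

153.3 Wh/kg


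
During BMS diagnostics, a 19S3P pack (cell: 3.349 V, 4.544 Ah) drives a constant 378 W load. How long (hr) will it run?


Step 1: E_pack = Ns * V_cell * Np * C_cell = 19 * 3.349 * 3 * 4.544 = 867.42 Wh
Step 2: t = E_pack / P = 867.42 / 378 = 2.295 hr

2.295 hr


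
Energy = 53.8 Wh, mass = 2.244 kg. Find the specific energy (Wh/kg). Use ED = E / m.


Specific energy = 53.8 Wh / 2.244 kg = 23.98 Wh/kg

23.98 Wh/kg


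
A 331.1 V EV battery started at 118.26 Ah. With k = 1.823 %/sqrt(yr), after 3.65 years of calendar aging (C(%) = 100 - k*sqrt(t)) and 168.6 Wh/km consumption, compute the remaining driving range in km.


Step 1: capacity retention = 100 - 1.823 * sqrt(3.65) = 100 - 1.823 * 1.9105 = 96.517%
Step 2: C_now = 118.26 * 96.517/100 = 114.14 Ah
Step 3: E_pack = V * C_now = 331.1 * 114.14 = 37792 Wh
Step 4: range = E_pack / consumption = 37792 / 168.6 = 224.2 km

224.2 km


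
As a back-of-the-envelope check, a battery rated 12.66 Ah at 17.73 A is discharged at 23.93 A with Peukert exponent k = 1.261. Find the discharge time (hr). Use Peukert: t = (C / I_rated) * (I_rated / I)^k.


Step 1: t_rated = C / I_rated = 12.66 / 17.73 = 0.71404 hr
Step 2: ratio = 17.73 / 23.93 = 0.74091
Step 3: ratio^k = 0.74091^1.261 = 0.68513
Step 4: t = t_rated * ratio^k = 0.71404 * 0.68513 = 0.4892 hr

0.4892 hr


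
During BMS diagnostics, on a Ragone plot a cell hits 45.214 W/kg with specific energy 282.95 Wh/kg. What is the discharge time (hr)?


t = E / P = 282.95 / 45.214 = 6.258 hr

6.258 hr


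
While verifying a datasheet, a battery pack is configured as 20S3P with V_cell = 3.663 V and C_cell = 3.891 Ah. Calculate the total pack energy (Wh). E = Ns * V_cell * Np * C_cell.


V_pack = 20 * 3.663 = 73.26 V
C_pack = 3 * 3.891 = 11.673 Ah
E = V_pack * C_pack = 73.26 * 11.673 = 855.2 Wh

855.2 Wh


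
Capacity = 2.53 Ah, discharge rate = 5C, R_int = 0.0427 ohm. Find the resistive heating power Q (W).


Step 1: I = C_rate * capacity = 5 * 2.53 = 12.65 A
Step 2: Q = I^2 * R = 12.65^2 * 0.0427 = 160.02 * 0.0427 = 6.833 W

6.833 W


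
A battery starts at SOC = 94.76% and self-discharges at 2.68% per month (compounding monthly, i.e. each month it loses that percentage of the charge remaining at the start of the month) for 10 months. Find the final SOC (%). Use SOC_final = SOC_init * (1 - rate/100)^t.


decay = (1 - 2.68/100)^10 = 0.76212
SOC_final = 94.76 * 0.76212 = 72.22%

72.22%


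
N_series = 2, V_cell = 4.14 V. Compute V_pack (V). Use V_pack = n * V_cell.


With 2 cells in series at 4.14 V each, V_pack = 8.28 V

8.28 V


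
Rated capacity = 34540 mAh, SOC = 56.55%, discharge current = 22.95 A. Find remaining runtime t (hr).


Convert: C_total = 34540 mAh = 34.54 Ah
Step 1: remaining = SOC/100 * C_total = 56.55/100 * 34.54 = 19.532 Ah
Step 2: t = remaining / I = 19.532 / 22.95 = 0.8511 hr

0.8511 hr


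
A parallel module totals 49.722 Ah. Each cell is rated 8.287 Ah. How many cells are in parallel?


n = C_total / C_cell = 49.722 / 8.287 = 6

6


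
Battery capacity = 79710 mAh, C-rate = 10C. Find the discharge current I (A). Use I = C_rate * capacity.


Convert: capacity = 79710 mAh = 79.71 Ah
At 10C: I = 10 * 79.71 Ah = 797.1 A

797.1 A


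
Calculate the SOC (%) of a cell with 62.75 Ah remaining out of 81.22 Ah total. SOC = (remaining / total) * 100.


SOC% = 62.75 / 81.22 * 100 = 77.26%

77.26%


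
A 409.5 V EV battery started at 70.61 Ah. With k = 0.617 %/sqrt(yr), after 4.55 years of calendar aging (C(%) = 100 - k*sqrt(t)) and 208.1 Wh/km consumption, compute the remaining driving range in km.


Step 1: capacity retention = 100 - 0.617 * sqrt(4.55) = 100 - 0.617 * 2.1331 = 98.684%
Step 2: C_now = 70.61 * 98.684/100 = 69.681 Ah
Step 3: E_pack = V * C_now = 409.5 * 69.681 = 28534 Wh
Step 4: range = E_pack / consumption = 28534 / 208.1 = 137.1 km

137.1 km


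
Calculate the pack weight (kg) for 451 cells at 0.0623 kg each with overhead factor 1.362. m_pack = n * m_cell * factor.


Cell mass sum = 451 * 0.0623 = 28.097 kg
With overhead 1.362: m_pack = 28.097 * 1.362 = 38.27 kg

38.27 kg


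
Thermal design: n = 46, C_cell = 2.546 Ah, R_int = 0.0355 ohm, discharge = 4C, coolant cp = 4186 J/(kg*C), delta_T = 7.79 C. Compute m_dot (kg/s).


Step 1: I = 4 * 2.546 = 10.184 A
Step 2: Q_cell = I^2 * R = 10.184^2 * 0.0355 = 3.6818 W
Step 3: Q_total = 46 * 3.6818 = 169.36 W
Step 4: m_dot = Q_total / (cp * dT) = 169.36 / (4186 * 7.79) = 0.005194 kg/s

0.005194 kg/s


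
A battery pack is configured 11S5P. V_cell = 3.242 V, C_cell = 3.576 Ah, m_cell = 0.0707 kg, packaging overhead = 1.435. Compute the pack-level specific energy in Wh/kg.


Step 1: V_pack = 11 * 3.242 = 35.662 V
Step 2: C_pack = 5 * 3.576 = 17.88 Ah
Step 3: E_pack = V_pack * C_pack = 35.662 * 17.88 = 637.64 Wh
Step 4: m_pack = 11 * 5 * 0.0707 * 1.435 = 5.58 kg
Step 5: ED = E_pack / m_pack = 637.64 / 5.58 = 114.3 Wh/kg

114.3 Wh/kg


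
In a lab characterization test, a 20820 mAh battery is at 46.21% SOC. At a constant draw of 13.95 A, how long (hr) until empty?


Convert: C_total = 20820 mAh = 20.82 Ah
Step 1: remaining = SOC/100 * C_total = 46.21/100 * 20.82 = 9.6209 Ah
Step 2: t = remaining / I = 9.6209 / 13.95 = 0.6897 hr

0.6897 hr


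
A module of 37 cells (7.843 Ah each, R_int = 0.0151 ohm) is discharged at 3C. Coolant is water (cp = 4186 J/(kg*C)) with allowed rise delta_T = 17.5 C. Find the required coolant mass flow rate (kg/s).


Step 1: I = 3 * 7.843 = 23.529 A
Step 2: Q_cell = I^2 * R = 23.529^2 * 0.0151 = 8.3596 W
Step 3: Q_total = 37 * 8.3596 = 309.31 W
Step 4: m_dot = Q_total / (cp * dT) = 309.31 / (4186 * 17.5) = 0.004222 kg/s

0.004222 kg/s


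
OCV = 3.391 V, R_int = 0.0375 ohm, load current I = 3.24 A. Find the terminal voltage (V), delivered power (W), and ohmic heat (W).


Step 1: V_terminal = OCV - I*R = 3.391 - 3.24 * 0.0375 = 3.2695 V
Step 2: P_out = V_terminal * I = 3.2695 * 3.24 = 10.59 W
Step 3: Q = I^2 * R = 3.24^2 * 0.0375 = 0.3937 W

V=3.2695 V, P=10.59 W, Q=0.3937 W


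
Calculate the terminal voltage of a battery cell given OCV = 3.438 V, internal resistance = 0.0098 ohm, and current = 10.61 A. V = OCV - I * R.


IR drop = 10.61 * 0.0098 = 0.10398 V
V = 3.438 - 0.10398 = 3.334 V

3.334 V


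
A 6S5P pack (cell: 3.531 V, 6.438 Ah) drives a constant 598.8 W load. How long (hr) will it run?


Step 1: E_pack = Ns * V_cell * Np * C_cell = 6 * 3.531 * 5 * 6.438 = 681.98 Wh
Step 2: t = E_pack / P = 681.98 / 598.8 = 1.139 hr

1.139 hr


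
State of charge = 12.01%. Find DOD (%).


Complement of SOC: DOD = 100% - 12.01% = 87.99%

87.99%


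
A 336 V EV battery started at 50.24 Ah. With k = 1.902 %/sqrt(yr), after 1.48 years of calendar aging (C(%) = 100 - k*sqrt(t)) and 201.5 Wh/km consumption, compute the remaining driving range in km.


Step 1: capacity retention = 100 - 1.902 * sqrt(1.48) = 100 - 1.902 * 1.2166 = 97.686%
Step 2: C_now = 50.24 * 97.686/100 = 49.077 Ah
Step 3: E_pack = V * C_now = 336 * 49.077 = 16490 Wh
Step 4: range = E_pack / consumption = 16490 / 201.5 = 81.84 km

81.84 km


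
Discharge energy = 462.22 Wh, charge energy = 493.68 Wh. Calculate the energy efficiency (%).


eta_e = E_dis / E_chg * 100 = 462.22 / 493.68 * 100 = 93.63%

93.63%


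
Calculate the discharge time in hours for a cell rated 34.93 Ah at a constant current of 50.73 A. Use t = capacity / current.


t = capacity / current = 34.93 / 50.73 = 0.6885 hr

0.6885 hr


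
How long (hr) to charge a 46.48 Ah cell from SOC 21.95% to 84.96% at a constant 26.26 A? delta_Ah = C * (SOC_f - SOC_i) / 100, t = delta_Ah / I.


delta_Ah = 46.48 * (84.96 - 21.95) / 100 = 29.287 Ah
t = delta_Ah / I = 29.287 / 26.26 = 1.115 hr

1.115 hr


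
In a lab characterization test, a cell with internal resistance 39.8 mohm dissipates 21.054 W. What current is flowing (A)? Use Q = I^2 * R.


Convert: R = 39.8 mohm = 0.0398 ohm
I = sqrt(Q / R) = sqrt(21.054 / 0.0398) = sqrt(528.99) = 23.00 A

23.00 A


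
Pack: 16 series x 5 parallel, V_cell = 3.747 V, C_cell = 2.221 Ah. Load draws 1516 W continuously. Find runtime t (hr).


Step 1: E_pack = Ns * V_cell * Np * C_cell = 16 * 3.747 * 5 * 2.221 = 665.77 Wh
Step 2: t = E_pack / P = 665.77 / 1516 = 0.4392 hr

0.4392 hr


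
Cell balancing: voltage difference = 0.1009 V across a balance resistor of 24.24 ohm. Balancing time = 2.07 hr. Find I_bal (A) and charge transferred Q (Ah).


I_bal = dV / R = 0.1009 / 24.24 = 0.0041625 A
Q = I_bal * t = 0.0041625 * 2.07 = 0.008616 Ah

I=0.0041625 A, Q=0.008616 Ah


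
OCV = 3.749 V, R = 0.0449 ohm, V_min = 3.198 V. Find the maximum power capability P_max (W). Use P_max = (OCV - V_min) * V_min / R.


dV = OCV - V_min = 0.551 V (so I_max = dV / R)
P_max = dV * V_min / R = 0.551 * 3.198 / 0.0449 = 39.24 W

39.24 W


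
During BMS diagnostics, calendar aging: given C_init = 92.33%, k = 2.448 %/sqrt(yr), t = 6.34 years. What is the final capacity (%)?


sqrt(t) = sqrt(6.34) = 2.5179
C_final = 92.33 - 2.448 * 2.5179 = 86.17%

86.17%


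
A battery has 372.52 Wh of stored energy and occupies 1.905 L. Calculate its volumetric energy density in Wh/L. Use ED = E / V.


ED = E / V = 372.52 / 1.905 = 195.5 Wh/L

195.5 Wh/L


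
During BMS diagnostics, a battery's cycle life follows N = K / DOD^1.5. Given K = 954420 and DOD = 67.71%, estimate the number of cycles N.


Step 1: DOD^1.5 = 67.71^1.5 = 557.16
Step 2: N = 954420 / 557.16 = 1713 cycles

1713 cycles


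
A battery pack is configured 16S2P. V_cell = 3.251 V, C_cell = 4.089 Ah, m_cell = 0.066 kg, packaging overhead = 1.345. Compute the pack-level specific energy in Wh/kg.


Step 1: V_pack = 16 * 3.251 = 52.016 V
Step 2: C_pack = 2 * 4.089 = 8.178 Ah
Step 3: E_pack = V_pack * C_pack = 52.016 * 8.178 = 425.39 Wh
Step 4: m_pack = 16 * 2 * 0.066 * 1.345 = 2.8406 kg
Step 5: ED = E_pack / m_pack = 425.39 / 2.8406 = 149.8 Wh/kg

149.8 Wh/kg


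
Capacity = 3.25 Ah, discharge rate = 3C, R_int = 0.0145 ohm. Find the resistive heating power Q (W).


Step 1: I = C_rate * capacity = 3 * 3.25 = 9.75 A
Step 2: Q = I^2 * R = 9.75^2 * 0.0145 = 95.063 * 0.0145 = 1.378 W

1.378 W


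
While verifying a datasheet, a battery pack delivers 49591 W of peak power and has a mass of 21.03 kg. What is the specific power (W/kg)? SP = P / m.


SP = P / m = 49591 / 21.03 = 2358 W/kg

2358 W/kg


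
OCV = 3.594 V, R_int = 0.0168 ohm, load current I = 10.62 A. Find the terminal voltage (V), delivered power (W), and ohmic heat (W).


Step 1: V_terminal = OCV - I*R = 3.594 - 10.62 * 0.0168 = 3.4156 V
Step 2: P_out = V_terminal * I = 3.4156 * 10.62 = 36.27 W
Step 3: Q = I^2 * R = 10.62^2 * 0.0168 = 1.895 W

V=3.4156 V, P=36.27 W, Q=1.895 W


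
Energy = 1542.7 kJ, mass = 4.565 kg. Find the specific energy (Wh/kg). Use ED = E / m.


Convert: E = 1542.7 kJ = 428.53 Wh
ED = E / m = 428.53 / 4.565 = 93.87 Wh/kg

93.87 Wh/kg


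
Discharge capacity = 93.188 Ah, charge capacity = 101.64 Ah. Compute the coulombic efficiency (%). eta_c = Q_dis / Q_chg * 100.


eta_c = Q_dis / Q_chg * 100 = 93.188 / 101.64 * 100 = 91.68%

91.68%


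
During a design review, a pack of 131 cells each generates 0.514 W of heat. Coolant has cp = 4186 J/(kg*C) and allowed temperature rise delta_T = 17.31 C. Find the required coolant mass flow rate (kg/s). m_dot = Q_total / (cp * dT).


Step 1: Total heat Q = 131 * 0.514 W = 67.334 W
Step 2: denom = cp * dT = 4186 * 17.31 = 72460
Step 3: m_dot = 67.334 / 72460 = 9.293e-04 kg/s

9.293e-04 kg/s


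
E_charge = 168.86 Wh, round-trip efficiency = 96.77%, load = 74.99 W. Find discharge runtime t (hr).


Step 1: E_discharge = eta/100 * E_charge = 96.77/100 * 168.86 = 163.41 Wh
Step 2: t = E_discharge / P = 163.41 / 74.99 = 2.179 hr

2.179 hr


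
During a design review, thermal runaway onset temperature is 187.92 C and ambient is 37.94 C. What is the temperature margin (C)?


margin = T_onset - T_ambient = 187.92 - 37.94 = 149.98 C

149.98 C


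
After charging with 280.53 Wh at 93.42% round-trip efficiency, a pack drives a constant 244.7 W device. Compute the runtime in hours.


Step 1: E_discharge = eta/100 * E_charge = 93.42/100 * 280.53 = 262.07 Wh
Step 2: t = E_discharge / P = 262.07 / 244.7 = 1.071 hr

1.071 hr


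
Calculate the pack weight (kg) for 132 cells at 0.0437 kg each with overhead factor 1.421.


Cell mass sum = 132 * 0.0437 = 5.7684 kg
With overhead 1.421: m_pack = 5.7684 * 1.421 = 8.197 kg

8.197 kg


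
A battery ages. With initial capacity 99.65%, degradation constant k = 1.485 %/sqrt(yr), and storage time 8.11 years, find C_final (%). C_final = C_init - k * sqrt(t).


sqrt(t) = sqrt(8.11) = 2.8478
C_final = 99.65 - 1.485 * 2.8478 = 95.42%

95.42%


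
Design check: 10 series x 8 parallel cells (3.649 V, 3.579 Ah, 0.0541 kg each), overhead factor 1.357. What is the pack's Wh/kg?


Step 1: V_pack = 10 * 3.649 = 36.49 V
Step 2: C_pack = 8 * 3.579 = 28.632 Ah
Step 3: E_pack = V_pack * C_pack = 36.49 * 28.632 = 1044.8 Wh
Step 4: m_pack = 10 * 8 * 0.0541 * 1.357 = 5.8731 kg
Step 5: ED = E_pack / m_pack = 1044.8 / 5.8731 = 177.9 Wh/kg

177.9 Wh/kg


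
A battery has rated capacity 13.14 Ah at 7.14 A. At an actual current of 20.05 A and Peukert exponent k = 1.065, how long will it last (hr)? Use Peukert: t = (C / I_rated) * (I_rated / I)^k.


Step 1: t_rated = C / I_rated = 13.14 / 7.14 = 1.8403 hr
Step 2: ratio = 7.14 / 20.05 = 0.35611
Step 3: ratio^k = 0.35611^1.065 = 0.33299
Step 4: t = t_rated * ratio^k = 1.8403 * 0.33299 = 0.6128 hr

0.6128 hr


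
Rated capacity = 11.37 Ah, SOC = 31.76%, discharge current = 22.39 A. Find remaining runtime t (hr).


Step 1: remaining = SOC/100 * C_total = 31.76/100 * 11.37 = 3.6111 Ah
Step 2: t = remaining / I = 3.6111 / 22.39 = 0.1613 hr

0.1613 hr


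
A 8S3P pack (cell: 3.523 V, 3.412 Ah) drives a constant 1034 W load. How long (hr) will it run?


Step 1: E_pack = Ns * V_cell * Np * C_cell = 8 * 3.523 * 3 * 3.412 = 288.49 Wh
Step 2: t = E_pack / P = 288.49 / 1034 = 0.2790 hr

0.2790 hr


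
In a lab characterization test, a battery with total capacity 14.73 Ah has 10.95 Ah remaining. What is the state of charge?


SOC% = 10.95 / 14.73 * 100 = 74.34%

74.34%


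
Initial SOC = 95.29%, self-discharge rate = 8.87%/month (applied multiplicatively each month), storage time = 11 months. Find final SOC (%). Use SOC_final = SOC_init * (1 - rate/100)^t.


Monthly retention factor = 1 - 8.87/100 = 0.9113
Over 11 months: factor^11 = 0.35998
SOC_final = 95.29 * 0.35998 = 34.30%

34.30%


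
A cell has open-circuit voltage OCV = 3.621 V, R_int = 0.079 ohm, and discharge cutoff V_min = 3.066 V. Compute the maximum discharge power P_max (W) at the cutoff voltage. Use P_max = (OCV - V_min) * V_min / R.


dV = OCV - V_min = 0.555 V (so I_max = dV / R)
P_max = dV * V_min / R = 0.555 * 3.066 / 0.079 = 21.54 W

21.54 W


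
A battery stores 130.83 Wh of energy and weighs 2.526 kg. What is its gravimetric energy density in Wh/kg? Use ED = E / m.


ED = E / m = 130.83 / 2.526 = 51.79 Wh/kg

51.79 Wh/kg


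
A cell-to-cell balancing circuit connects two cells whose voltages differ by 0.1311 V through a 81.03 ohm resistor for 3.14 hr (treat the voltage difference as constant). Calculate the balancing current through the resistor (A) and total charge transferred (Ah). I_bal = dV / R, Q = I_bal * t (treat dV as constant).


First, Ohm's law: I_bal = 0.1311 V / 81.03 ohm = 0.0016179 A
Then Q = I * t = 0.0016179 A * 3.14 hr = 0.005080 Ah

I=0.0016179 A, Q=0.005080 Ah


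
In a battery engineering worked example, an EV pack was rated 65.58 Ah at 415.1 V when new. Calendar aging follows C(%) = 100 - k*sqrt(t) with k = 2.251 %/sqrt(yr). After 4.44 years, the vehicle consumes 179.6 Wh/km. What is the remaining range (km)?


Step 1: capacity retention = 100 - 2.251 * sqrt(4.44) = 100 - 2.251 * 2.1071 = 95.257%
Step 2: C_now = 65.58 * 95.257/100 = 62.47 Ah
Step 3: E_pack = V * C_now = 415.1 * 62.47 = 25931 Wh
Step 4: range = E_pack / consumption = 25931 / 179.6 = 144.4 km

144.4 km


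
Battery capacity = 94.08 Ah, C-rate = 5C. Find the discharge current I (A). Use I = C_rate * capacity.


At 5C: I = 5 * 94.08 Ah = 470.4 A

470.4 A


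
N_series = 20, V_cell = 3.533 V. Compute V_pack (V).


With 20 cells in series at 3.533 V each, V_pack = 70.66 V

70.66 V


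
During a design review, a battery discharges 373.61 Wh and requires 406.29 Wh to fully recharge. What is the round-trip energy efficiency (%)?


eta_e = E_dis / E_chg * 100 = 373.61 / 406.29 * 100 = 91.96%

91.96%


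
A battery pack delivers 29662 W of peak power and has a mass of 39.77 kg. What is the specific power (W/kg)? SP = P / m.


SP = P / m = 29662 / 39.77 = 745.8 W/kg

745.8 W/kg


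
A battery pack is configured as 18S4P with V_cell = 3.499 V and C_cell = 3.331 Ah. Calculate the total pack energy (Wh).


V_pack = 18 * 3.499 = 62.982 V
C_pack = 4 * 3.331 = 13.324 Ah
E = V_pack * C_pack = 62.982 * 13.324 = 839.2 Wh

839.2 Wh


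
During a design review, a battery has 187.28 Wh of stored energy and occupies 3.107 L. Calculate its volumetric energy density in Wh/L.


Volumetric ED = 187.28 Wh / 3.107 L = 60.28 Wh/L

60.28 Wh/L


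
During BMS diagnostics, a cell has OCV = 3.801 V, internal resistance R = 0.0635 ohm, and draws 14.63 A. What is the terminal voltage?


IR drop = 14.63 * 0.0635 = 0.92901 V
V = 3.801 - 0.92901 = 2.872 V

2.872 V


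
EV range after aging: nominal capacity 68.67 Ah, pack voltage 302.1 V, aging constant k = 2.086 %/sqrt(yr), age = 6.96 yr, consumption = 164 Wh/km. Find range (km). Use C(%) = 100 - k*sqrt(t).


Step 1: capacity retention = 100 - 2.086 * sqrt(6.96) = 100 - 2.086 * 2.6382 = 94.497%
Step 2: C_now = 68.67 * 94.497/100 = 64.891 Ah
Step 3: E_pack = V * C_now = 302.1 * 64.891 = 19604 Wh
Step 4: range = E_pack / consumption = 19604 / 164 = 119.5 km

119.5 km


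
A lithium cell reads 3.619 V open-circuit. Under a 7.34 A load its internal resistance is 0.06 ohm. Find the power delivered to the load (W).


Step 1: V_terminal = OCV - I*R = 3.619 - 7.34 * 0.06 = 3.1786 V
Step 2: P_out = V_terminal * I = 3.1786 * 7.34 = 23.33 W

23.33 W


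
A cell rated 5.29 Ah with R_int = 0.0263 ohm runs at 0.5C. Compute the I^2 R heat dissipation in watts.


Step 1: I = C_rate * capacity = 0.5 * 5.29 = 2.645 A
Step 2: Q = I^2 * R = 2.645^2 * 0.0263 = 6.996 * 0.0263 = 0.1840 W

0.1840 W


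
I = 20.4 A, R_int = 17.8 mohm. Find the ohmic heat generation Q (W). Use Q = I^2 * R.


Convert: R = 17.8 mohm = 0.0178 ohm
Q = I^2 * R = 20.4^2 * 0.0178 = 7.408 W

7.408 W


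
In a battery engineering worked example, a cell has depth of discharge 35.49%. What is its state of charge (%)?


SOC = 100 - DOD = 100 - 35.49 = 64.51%

64.51%


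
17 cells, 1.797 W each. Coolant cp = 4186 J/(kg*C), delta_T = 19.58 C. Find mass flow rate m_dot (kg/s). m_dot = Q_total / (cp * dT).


Q_total = 17 * 1.797 = 30.549 W
m_dot = Q_total / (cp * dT) = 30.549 / (4186 * 19.58) = 3.727e-04 kg/s

3.727e-04 kg/s


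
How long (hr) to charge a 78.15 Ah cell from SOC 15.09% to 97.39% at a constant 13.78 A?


Step 1: dSOC = 97.39% - 15.09% = 82.3%
Step 2: delta_Ah = 78.15 * 82.3 / 100 = 64.317 Ah
Step 3: t = 64.317 / 13.78 = 4.667 hr

4.667 hr


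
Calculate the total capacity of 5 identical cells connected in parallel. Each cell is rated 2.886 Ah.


C_total = 5 * 2.886 = 14.43 Ah

14.43 Ah


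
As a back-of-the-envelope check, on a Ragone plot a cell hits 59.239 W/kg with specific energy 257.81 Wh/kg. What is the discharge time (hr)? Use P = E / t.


t = E / P = 257.81 / 59.239 = 4.352 hr

4.352 hr


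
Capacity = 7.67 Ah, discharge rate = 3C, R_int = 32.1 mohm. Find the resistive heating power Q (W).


Convert: R = 32.1 mohm = 0.0321 ohm
Step 1: I = C_rate * capacity = 3 * 7.67 = 23.01 A
Step 2: Q = I^2 * R = 23.01^2 * 0.0321 = 529.46 * 0.0321 = 17.00 W

17.00 W


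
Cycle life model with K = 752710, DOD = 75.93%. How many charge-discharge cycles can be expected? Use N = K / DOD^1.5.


Step 1: DOD^1.5 = 75.93^1.5 = 661.64
Step 2: N = 752710 / 661.64 = 1138 cycles

1138 cycles


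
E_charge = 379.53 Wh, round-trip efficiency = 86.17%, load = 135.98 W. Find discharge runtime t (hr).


Step 1: E_discharge = eta/100 * E_charge = 86.17/100 * 379.53 = 327.04 Wh
Step 2: t = E_discharge / P = 327.04 / 135.98 = 2.405 hr

2.405 hr


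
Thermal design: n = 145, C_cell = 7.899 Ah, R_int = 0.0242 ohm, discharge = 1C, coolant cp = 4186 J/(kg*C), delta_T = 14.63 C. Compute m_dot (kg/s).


Step 1: I = 1 * 7.899 = 7.899 A
Step 2: Q_cell = I^2 * R = 7.899^2 * 0.0242 = 1.5099 W
Step 3: Q_total = 145 * 1.5099 = 218.94 W
Step 4: m_dot = Q_total / (cp * dT) = 218.94 / (4186 * 14.63) = 0.003575 kg/s

0.003575 kg/s


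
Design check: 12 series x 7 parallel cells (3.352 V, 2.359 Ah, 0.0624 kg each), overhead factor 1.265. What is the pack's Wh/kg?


Step 1: V_pack = 12 * 3.352 = 40.224 V
Step 2: C_pack = 7 * 2.359 = 16.513 Ah
Step 3: E_pack = V_pack * C_pack = 40.224 * 16.513 = 664.22 Wh
Step 4: m_pack = 12 * 7 * 0.0624 * 1.265 = 6.6306 kg
Step 5: ED = E_pack / m_pack = 664.22 / 6.6306 = 100.2 Wh/kg

100.2 Wh/kg


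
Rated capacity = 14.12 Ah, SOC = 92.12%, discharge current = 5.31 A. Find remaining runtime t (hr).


Step 1: remaining = SOC/100 * C_total = 92.12/100 * 14.12 = 13.007 Ah
Step 2: t = remaining / I = 13.007 / 5.31 = 2.450 hr

2.450 hr


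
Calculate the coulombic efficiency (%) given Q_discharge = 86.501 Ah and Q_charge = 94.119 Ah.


Coulombic efficiency = 86.501/94.119 * 100% = 91.91%

91.91%


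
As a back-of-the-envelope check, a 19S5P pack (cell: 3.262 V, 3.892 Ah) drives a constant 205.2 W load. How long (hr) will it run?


Step 1: E_pack = Ns * V_cell * Np * C_cell = 19 * 3.262 * 5 * 3.892 = 1206.1 Wh
Step 2: t = E_pack / P = 1206.1 / 205.2 = 5.878 hr

5.878 hr


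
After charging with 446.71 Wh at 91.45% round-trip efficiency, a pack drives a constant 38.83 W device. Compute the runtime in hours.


Step 1: E_discharge = eta/100 * E_charge = 91.45/100 * 446.71 = 408.52 Wh
Step 2: t = E_discharge / P = 408.52 / 38.83 = 10.52 hr

10.52 hr


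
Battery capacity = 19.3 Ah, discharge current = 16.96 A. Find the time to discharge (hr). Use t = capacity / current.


t = capacity / current = 19.3 / 16.96 = 1.138 hr

1.138 hr


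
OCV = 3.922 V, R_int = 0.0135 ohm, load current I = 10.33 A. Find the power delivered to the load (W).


Step 1: V_terminal = OCV - I*R = 3.922 - 10.33 * 0.0135 = 3.7825 V
Step 2: P_out = V_terminal * I = 3.7825 * 10.33 = 39.07 W

39.07 W


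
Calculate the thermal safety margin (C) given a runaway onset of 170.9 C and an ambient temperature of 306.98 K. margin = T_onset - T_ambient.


Convert: T_ambient = 306.98 K = 33.83 C
margin = 170.9 - 33.83 = 137.07 C

137.07 C


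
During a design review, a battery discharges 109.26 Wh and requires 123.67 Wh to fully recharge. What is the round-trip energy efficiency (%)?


eta_e = E_dis / E_chg * 100 = 109.26 / 123.67 * 100 = 88.35%

88.35%


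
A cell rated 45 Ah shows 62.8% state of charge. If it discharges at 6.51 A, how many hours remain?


Step 1: remaining = SOC/100 * C_total = 62.8/100 * 45 = 28.26 Ah
Step 2: t = remaining / I = 28.26 / 6.51 = 4.341 hr

4.341 hr


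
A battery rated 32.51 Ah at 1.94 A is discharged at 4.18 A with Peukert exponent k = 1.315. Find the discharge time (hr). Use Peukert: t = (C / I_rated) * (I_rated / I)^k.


t_rated = C / I_rated = 32.51 / 1.94 = 16.758 hr
(I_rated/I)^k = (0.46411)^1.315 = 0.36442
t = t_rated * (I_rated/I)^k = 16.758 * 0.36442 = 6.107 hr

6.107 hr


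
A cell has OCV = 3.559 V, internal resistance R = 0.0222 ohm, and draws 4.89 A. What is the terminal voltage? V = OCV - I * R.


IR drop = 4.89 * 0.0222 = 0.10856 V
V = 3.559 - 0.10856 = 3.450 V

3.450 V
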